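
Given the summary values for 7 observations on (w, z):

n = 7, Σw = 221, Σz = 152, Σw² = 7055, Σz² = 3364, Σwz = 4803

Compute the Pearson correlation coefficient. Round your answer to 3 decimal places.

r = (nΣwz − ΣwΣz) / √[(nΣw² − (Σw)²)(nΣz² − (Σz)²)]
Numerator: 7×4803 − 221×152 = 29
Denominator: √[(49385 − 48841)(23548 − 23104)] = √[544 × 444] = 491.4631
r = 29 / 491.4631 ≈ 0.059

0.059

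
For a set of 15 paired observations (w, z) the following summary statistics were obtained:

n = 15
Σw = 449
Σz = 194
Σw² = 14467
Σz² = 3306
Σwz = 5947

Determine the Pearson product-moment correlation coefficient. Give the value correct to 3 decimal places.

r = (nΣwz − ΣwΣz) / √[(nΣw² − (Σw)²)(nΣz² − (Σz)²)]
Numerator: 15×5947 − 449×194 = 2099
Denominator: √[(217005 − 201601)(49590 − 37636)] = √[15404 × 11954] = 13569.7979
r = 2099 / 13569.7979 ≈ 0.155

0.155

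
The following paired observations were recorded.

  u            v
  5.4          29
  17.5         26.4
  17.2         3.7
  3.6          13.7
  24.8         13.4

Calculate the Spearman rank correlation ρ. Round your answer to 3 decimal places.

Rank u: 2, 4, 3, 1, 5
Rank v: 5, 4, 1, 3, 2
d = rank(u) − rank(v): -3, 0, 2, -2, 3; Σd² = 26
ρ = 1 − 6Σd² / [n(n²−1)] = 1 − 6×26 / (5×24) = 1 − 156/120 ≈ -0.300

-0.300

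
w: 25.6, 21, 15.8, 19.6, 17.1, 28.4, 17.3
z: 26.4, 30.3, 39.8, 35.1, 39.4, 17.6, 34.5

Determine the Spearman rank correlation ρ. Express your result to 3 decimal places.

Rank w: 6, 5, 1, 4, 2, 7, 3
Rank z: 2, 3, 7, 5, 6, 1, 4
d = rank(w) − rank(z): 4, 2, -6, -1, -4, 6, -1; Σd² = 110
ρ = 1 − 6Σd² / [n(n²−1)] = 1 − 6×110 / (7×48) = 1 − 660/336 ≈ -0.964

-0.964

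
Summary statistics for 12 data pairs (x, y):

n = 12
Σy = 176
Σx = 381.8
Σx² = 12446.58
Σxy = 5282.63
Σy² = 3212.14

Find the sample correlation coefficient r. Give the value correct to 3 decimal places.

r = (nΣxy − ΣxΣy) / √[(nΣx² − (Σx)²)(nΣy² − (Σy)²)]
Numerator: 12×5282.63 − 381.8×176 = -3805.24
Denominator: √[(149358.96 − 145771.24)(38545.68 − 30976)] = √[3587.72 × 7569.68] = 5211.3235
r = -3805.24 / 5211.3235 ≈ -0.730

-0.730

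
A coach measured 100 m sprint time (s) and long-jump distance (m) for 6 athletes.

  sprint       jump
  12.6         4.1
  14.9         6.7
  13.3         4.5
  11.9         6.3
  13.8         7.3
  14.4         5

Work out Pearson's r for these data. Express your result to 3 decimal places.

0.271

n = 6, Σx = 80.9, Σy = 33.9, Σx² = 1097.07, Σy² = 199.93, Σxy = 459.05
nΣxy − ΣxΣy = 2754.3 − 2742.51 = 11.79
nΣx² − (Σx)² = 6582.42 − 6544.81 = 37.61; nΣy² − (Σy)² = 1199.58 − 1149.21 = 50.37
r = 11.79 / √(37.61 × 50.37) = 11.79 / 43.5249 ≈ 0.271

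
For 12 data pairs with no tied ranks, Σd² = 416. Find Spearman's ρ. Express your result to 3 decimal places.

ρ = 1 − 6Σd² / [n(n²−1)] = 1 − 6×416 / (12×143)
  = 1 − 2496/1716 = 1 − 1.4545 ≈ -0.455

-0.455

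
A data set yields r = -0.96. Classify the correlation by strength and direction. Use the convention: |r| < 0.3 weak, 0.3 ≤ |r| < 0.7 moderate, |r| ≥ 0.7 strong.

r = -0.96 < 0 so the relationship is negative.
|r| = 0.96, which falls in the strong range.

strong negative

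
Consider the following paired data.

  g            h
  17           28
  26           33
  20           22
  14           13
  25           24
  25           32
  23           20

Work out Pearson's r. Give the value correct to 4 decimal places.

n = 7, Σg = 150, Σh = 172, Σg² = 3340, Σh² = 4526, Σgh = 3816
nΣgh − ΣgΣh = 26712 − 25800 = 912
nΣg² − (Σg)² = 23380 − 22500 = 880; nΣh² − (Σh)² = 31682 − 29584 = 2098
r = 912 / √(880 × 2098) = 912 / 1358.7641 ≈ 0.6712

0.6712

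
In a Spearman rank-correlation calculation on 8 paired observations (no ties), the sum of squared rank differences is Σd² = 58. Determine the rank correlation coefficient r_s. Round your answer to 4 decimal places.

0.3095

ρ = 1 − 6Σd² / [n(n²−1)] = 1 − 6×58 / (8×63)
  = 1 − 348/504 = 1 − 0.69048 ≈ 0.3095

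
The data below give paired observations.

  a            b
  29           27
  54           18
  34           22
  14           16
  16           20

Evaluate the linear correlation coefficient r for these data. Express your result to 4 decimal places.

0.0690

n = 5, Σa = 147, Σb = 103, Σa² = 5365, Σb² = 2193, Σab = 3047
nΣab − ΣaΣb = 15235 − 15141 = 94
nΣa² − (Σa)² = 26825 − 21609 = 5216; nΣb² − (Σb)² = 10965 − 10609 = 356
r = 94 / √(5216 × 356) = 94 / 1362.6797 ≈ 0.0690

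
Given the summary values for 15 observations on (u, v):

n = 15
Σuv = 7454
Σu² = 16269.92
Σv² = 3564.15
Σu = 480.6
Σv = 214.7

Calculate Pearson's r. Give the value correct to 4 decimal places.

0.8790

r = (nΣuv − ΣuΣv) / √[(nΣu² − (Σu)²)(nΣv² − (Σv)²)]
Numerator: 15×7454 − 480.6×214.7 = 8625.18
Denominator: √[(244048.8 − 230976.36)(53462.25 − 46096.09)] = √[13072.44 × 7366.16] = 9812.9346
r = 8625.18 / 9812.9346 ≈ 0.8790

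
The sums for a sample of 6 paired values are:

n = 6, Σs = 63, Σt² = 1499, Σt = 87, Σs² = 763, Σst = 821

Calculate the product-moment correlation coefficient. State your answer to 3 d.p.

-0.596

r = (nΣst − ΣsΣt) / √[(nΣs² − (Σs)²)(nΣt² − (Σt)²)]
Numerator: 6×821 − 63×87 = -555
Denominator: √[(4578 − 3969)(8994 − 7569)] = √[609 × 1425] = 931.5713
r = -555 / 931.5713 ≈ -0.596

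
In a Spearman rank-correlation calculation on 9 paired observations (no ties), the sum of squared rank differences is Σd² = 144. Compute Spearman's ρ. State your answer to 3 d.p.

ρ = 1 − 6Σd² / [n(n²−1)] = 1 − 6×144 / (9×80)
  = 1 − 864/720 = 1 − 1.2000 ≈ -0.200

-0.200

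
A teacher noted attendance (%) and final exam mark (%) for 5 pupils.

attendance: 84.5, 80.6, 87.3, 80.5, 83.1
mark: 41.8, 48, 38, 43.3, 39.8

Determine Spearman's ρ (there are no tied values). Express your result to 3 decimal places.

-0.800

Rank attendance: 4, 2, 5, 1, 3
Rank mark: 3, 5, 1, 4, 2
d = rank(attendance) − rank(mark): 1, -3, 4, -3, 1; Σd² = 36
ρ = 1 − 6Σd² / [n(n²−1)] = 1 − 6×36 / (5×24) = 1 − 216/120 ≈ -0.800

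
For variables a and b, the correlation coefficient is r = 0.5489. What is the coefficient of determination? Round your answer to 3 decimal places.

0.301

r² = (0.5489)² = 0.301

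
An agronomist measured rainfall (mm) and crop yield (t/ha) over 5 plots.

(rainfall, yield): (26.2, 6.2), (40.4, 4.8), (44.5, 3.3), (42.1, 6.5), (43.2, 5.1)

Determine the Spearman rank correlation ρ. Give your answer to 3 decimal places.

Rank rainfall: 1, 2, 5, 3, 4
Rank yield: 4, 2, 1, 5, 3
d = rank(rainfall) − rank(yield): -3, 0, 4, -2, 1; Σd² = 30
ρ = 1 − 6Σd² / [n(n²−1)] = 1 − 6×30 / (5×24) = 1 − 180/120 ≈ -0.500

-0.500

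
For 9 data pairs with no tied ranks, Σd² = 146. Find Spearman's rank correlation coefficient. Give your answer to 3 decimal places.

-0.217

ρ = 1 − 6Σd² / [n(n²−1)] = 1 − 6×146 / (9×80)
  = 1 − 876/720 = 1 − 1.2167 ≈ -0.217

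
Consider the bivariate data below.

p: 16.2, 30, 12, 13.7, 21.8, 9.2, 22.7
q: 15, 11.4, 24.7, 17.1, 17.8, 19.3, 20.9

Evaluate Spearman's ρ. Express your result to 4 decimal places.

Rank p: 4, 7, 2, 3, 5, 1, 6
Rank q: 2, 1, 7, 3, 4, 5, 6
d = rank(p) − rank(q): 2, 6, -5, 0, 1, -4, 0; Σd² = 82
ρ = 1 − 6Σd² / [n(n²−1)] = 1 − 6×82 / (7×48) = 1 − 492/336 ≈ -0.4643

-0.4643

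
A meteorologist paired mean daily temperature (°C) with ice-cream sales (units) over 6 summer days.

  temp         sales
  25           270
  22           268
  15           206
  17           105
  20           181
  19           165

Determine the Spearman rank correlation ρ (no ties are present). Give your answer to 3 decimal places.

0.657

Rank temp: 6, 5, 1, 2, 4, 3
Rank sales: 6, 5, 4, 1, 3, 2
d = rank(temp) − rank(sales): 0, 0, -3, 1, 1, 1; Σd² = 12
ρ = 1 − 6Σd² / [n(n²−1)] = 1 − 6×12 / (6×35) = 1 − 72/210 ≈ 0.657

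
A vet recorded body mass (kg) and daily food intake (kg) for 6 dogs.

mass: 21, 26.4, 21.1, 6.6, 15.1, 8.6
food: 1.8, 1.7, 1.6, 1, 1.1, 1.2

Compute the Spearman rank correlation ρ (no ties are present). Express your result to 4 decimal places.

Rank mass: 4, 6, 5, 1, 3, 2
Rank food: 6, 5, 4, 1, 2, 3
d = rank(mass) − rank(food): -2, 1, 1, 0, 1, -1; Σd² = 8
ρ = 1 − 6Σd² / [n(n²−1)] = 1 − 6×8 / (6×35) = 1 − 48/210 ≈ 0.7714

0.7714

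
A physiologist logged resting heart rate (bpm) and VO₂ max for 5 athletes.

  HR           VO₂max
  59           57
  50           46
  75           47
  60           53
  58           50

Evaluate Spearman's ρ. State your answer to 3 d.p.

0.300

Rank HR: 3, 1, 5, 4, 2
Rank VO₂max: 5, 1, 2, 4, 3
d = rank(HR) − rank(VO₂max): -2, 0, 3, 0, -1; Σd² = 14
ρ = 1 − 6Σd² / [n(n²−1)] = 1 − 6×14 / (5×24) = 1 − 84/120 ≈ 0.300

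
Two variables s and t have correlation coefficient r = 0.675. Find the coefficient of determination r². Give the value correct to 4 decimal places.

r² = (0.675)² = 0.4556

0.4556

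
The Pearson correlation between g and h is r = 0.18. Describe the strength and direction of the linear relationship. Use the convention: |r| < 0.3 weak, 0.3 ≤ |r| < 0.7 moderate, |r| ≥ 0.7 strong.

r = 0.18 > 0 so the relationship is positive.
|r| = 0.18, which falls in the weak range.

weak positive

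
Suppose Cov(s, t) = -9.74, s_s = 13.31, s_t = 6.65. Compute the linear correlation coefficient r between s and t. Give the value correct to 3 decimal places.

-0.110

r = Cov(s,t) / (s_s · s_t) = -9.74 / (13.31 × 6.65)
  = -9.74 / 88.5115 ≈ -0.110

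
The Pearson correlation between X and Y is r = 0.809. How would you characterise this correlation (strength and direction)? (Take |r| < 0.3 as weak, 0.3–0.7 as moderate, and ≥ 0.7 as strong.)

strong positive

r = 0.809 > 0 so the relationship is positive.
|r| = 0.809, which falls in the strong range.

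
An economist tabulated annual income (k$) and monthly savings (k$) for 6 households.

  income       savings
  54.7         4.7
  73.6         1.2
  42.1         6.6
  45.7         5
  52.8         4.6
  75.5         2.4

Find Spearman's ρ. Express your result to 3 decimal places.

-0.886

Rank income: 4, 5, 1, 2, 3, 6
Rank savings: 4, 1, 6, 5, 3, 2
d = rank(income) − rank(savings): 0, 4, -5, -3, 0, 4; Σd² = 66
ρ = 1 − 6Σd² / [n(n²−1)] = 1 − 6×66 / (6×35) = 1 − 396/210 ≈ -0.886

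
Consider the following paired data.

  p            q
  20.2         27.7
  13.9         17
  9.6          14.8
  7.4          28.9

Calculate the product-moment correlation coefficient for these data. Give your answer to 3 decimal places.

0.184

n = 4, Σp = 51.1, Σq = 88.4, Σp² = 748.17, Σq² = 2110.54, Σpq = 1151.78
nΣpq − ΣpΣq = 4607.12 − 4517.24 = 89.88
nΣp² − (Σp)² = 2992.68 − 2611.21 = 381.47; nΣq² − (Σq)² = 8442.16 − 7814.56 = 627.6
r = 89.88 / √(381.47 × 627.6) = 89.88 / 489.2960 ≈ 0.184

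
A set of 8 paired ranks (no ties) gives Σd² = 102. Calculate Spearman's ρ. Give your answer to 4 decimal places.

-0.2143

ρ = 1 − 6Σd² / [n(n²−1)] = 1 − 6×102 / (8×63)
  = 1 − 612/504 = 1 − 1.21429 ≈ -0.2143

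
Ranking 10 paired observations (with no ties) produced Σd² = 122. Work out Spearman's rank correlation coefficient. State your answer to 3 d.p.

ρ = 1 − 6Σd² / [n(n²−1)] = 1 − 6×122 / (10×99)
  = 1 − 732/990 = 1 − 0.7394 ≈ 0.261

0.261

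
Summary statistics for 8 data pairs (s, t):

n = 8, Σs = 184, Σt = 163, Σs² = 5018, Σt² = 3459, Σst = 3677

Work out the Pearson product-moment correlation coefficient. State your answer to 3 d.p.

r = (nΣst − ΣsΣt) / √[(nΣs² − (Σs)²)(nΣt² − (Σt)²)]
Numerator: 8×3677 − 184×163 = -576
Denominator: √[(40144 − 33856)(27672 − 26569)] = √[6288 × 1103] = 2633.5649
r = -576 / 2633.5649 ≈ -0.219

-0.219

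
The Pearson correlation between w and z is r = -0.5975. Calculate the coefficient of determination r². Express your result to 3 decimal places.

r² = (-0.5975)² = 0.357

0.357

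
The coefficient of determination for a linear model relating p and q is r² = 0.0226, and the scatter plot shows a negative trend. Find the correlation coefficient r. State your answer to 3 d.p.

-0.150

|r| = √0.0226 = 0.150
The association is negative, so r = −0.150.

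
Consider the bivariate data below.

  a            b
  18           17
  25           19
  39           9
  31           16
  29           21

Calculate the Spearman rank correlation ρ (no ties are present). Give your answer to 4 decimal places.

Rank a: 1, 2, 5, 4, 3
Rank b: 3, 4, 1, 2, 5
d = rank(a) − rank(b): -2, -2, 4, 2, -2; Σd² = 32
ρ = 1 − 6Σd² / [n(n²−1)] = 1 − 6×32 / (5×24) = 1 − 192/120 ≈ -0.6000

-0.6000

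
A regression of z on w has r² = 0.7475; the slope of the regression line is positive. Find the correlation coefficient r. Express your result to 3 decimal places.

0.865

|r| = √0.7475 = 0.865
The association is positive, so r = 0.865.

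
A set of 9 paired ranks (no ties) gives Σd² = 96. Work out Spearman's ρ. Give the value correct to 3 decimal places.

ρ = 1 − 6Σd² / [n(n²−1)] = 1 − 6×96 / (9×80)
  = 1 − 576/720 = 1 − 0.8000 ≈ 0.200

0.200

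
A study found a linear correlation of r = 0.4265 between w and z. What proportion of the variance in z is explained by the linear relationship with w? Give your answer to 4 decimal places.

r² = (0.4265)² = 0.1819

0.1819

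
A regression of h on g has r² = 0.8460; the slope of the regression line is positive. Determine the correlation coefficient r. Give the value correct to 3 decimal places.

0.920

|r| = √0.8460 = 0.920
The association is positive, so r = 0.920.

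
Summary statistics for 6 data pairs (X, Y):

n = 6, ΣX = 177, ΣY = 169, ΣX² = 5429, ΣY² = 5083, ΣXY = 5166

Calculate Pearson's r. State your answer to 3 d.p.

0.697

r = (nΣXY − ΣXΣY) / √[(nΣX² − (ΣX)²)(nΣY² − (ΣY)²)]
Numerator: 6×5166 − 177×169 = 1083
Denominator: √[(32574 − 31329)(30498 − 28561)] = √[1245 × 1937] = 1552.9214
r = 1083 / 1552.9214 ≈ 0.697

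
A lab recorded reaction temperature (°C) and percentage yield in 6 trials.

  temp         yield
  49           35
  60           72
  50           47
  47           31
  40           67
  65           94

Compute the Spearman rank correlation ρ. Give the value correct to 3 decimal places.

Rank temp: 3, 5, 4, 2, 1, 6
Rank yield: 2, 5, 3, 1, 4, 6
d = rank(temp) − rank(yield): 1, 0, 1, 1, -3, 0; Σd² = 12
ρ = 1 − 6Σd² / [n(n²−1)] = 1 − 6×12 / (6×35) = 1 − 72/210 ≈ 0.657

0.657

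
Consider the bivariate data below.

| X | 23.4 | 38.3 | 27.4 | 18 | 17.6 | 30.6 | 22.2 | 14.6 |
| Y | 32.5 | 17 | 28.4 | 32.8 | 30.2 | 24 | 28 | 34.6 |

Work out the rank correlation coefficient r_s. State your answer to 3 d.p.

-0.833

Rank X: 5, 8, 6, 3, 2, 7, 4, 1
Rank Y: 6, 1, 4, 7, 5, 2, 3, 8
d = rank(X) − rank(Y): -1, 7, 2, -4, -3, 5, 1, -7; Σd² = 154
ρ = 1 − 6Σd² / [n(n²−1)] = 1 − 6×154 / (8×63) = 1 − 924/504 ≈ -0.833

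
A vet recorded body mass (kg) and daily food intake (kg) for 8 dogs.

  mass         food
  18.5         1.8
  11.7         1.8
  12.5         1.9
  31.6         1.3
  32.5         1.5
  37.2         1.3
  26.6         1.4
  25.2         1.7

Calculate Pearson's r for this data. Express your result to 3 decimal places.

-0.905

n = 8, Σx = 195.8, Σy = 12.7, Σx² = 5416.64, Σy² = 20.57, Σxy = 296.38
nΣxy − ΣxΣy = 2371.04 − 2486.66 = -115.62
nΣx² − (Σx)² = 43333.12 − 38337.64 = 4995.48; nΣy² − (Σy)² = 164.56 − 161.29 = 3.27
r = -115.62 / √(4995.48 × 3.27) = -115.62 / 127.8093 ≈ -0.905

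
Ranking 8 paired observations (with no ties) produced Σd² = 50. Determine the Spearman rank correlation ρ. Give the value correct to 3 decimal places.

0.405

ρ = 1 − 6Σd² / [n(n²−1)] = 1 − 6×50 / (8×63)
  = 1 − 300/504 = 1 − 0.5952 ≈ 0.405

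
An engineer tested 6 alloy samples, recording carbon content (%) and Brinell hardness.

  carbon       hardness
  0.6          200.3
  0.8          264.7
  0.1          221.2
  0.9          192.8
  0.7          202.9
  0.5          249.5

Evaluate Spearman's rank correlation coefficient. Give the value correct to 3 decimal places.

-0.314

Rank carbon: 3, 5, 1, 6, 4, 2
Rank hardness: 2, 6, 4, 1, 3, 5
d = rank(carbon) − rank(hardness): 1, -1, -3, 5, 1, -3; Σd² = 46
ρ = 1 − 6Σd² / [n(n²−1)] = 1 − 6×46 / (6×35) = 1 − 276/210 ≈ -0.314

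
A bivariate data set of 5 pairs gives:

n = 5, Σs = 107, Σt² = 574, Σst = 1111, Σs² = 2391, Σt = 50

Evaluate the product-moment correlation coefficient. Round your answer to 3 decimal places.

0.474

r = (nΣst − ΣsΣt) / √[(nΣs² − (Σs)²)(nΣt² − (Σt)²)]
Numerator: 5×1111 − 107×50 = 205
Denominator: √[(11955 − 11449)(2870 − 2500)] = √[506 × 370] = 432.6893
r = 205 / 432.6893 ≈ 0.474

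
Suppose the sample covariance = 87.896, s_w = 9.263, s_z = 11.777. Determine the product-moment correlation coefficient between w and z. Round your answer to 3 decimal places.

r = Cov(w,z) / (s_w · s_z) = 87.896 / (9.263 × 11.777)
  = 87.896 / 109.0904 ≈ 0.806

0.806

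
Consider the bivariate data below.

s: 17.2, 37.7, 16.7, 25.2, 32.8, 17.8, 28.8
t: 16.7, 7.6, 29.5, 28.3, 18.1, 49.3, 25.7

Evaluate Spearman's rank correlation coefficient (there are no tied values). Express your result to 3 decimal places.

-0.571

Rank s: 2, 7, 1, 4, 6, 3, 5
Rank t: 2, 1, 6, 5, 3, 7, 4
d = rank(s) − rank(t): 0, 6, -5, -1, 3, -4, 1; Σd² = 88
ρ = 1 − 6Σd² / [n(n²−1)] = 1 − 6×88 / (7×48) = 1 − 528/336 ≈ -0.571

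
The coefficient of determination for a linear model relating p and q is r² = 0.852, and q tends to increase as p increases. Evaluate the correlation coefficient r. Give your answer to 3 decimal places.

0.923

|r| = √0.852 = 0.923
The association is positive, so r = 0.923.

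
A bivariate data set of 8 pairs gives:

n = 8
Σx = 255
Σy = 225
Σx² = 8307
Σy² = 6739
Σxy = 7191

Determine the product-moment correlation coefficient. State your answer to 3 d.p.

r = (nΣxy − ΣxΣy) / √[(nΣx² − (Σx)²)(nΣy² − (Σy)²)]
Numerator: 8×7191 − 255×225 = 153
Denominator: √[(66456 − 65025)(53912 − 50625)] = √[1431 × 3287] = 2168.8008
r = 153 / 2168.8008 ≈ 0.071

0.071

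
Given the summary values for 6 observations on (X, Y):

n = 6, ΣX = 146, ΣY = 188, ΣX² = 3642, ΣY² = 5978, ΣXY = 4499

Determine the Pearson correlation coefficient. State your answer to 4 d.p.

-0.8567

r = (nΣXY − ΣXΣY) / √[(nΣX² − (ΣX)²)(nΣY² − (ΣY)²)]
Numerator: 6×4499 − 146×188 = -454
Denominator: √[(21852 − 21316)(35868 − 35344)] = √[536 × 524] = 529.9660
r = -454 / 529.9660 ≈ -0.8567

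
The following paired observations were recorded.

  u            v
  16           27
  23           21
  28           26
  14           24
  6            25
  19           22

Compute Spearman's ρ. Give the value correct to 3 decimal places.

-0.143

Rank u: 3, 5, 6, 2, 1, 4
Rank v: 6, 1, 5, 3, 4, 2
d = rank(u) − rank(v): -3, 4, 1, -1, -3, 2; Σd² = 40
ρ = 1 − 6Σd² / [n(n²−1)] = 1 − 6×40 / (6×35) = 1 − 240/210 ≈ -0.143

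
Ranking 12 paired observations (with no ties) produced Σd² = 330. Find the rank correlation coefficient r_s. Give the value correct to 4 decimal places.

ρ = 1 − 6Σd² / [n(n²−1)] = 1 − 6×330 / (12×143)
  = 1 − 1980/1716 = 1 − 1.15385 ≈ -0.1538

-0.1538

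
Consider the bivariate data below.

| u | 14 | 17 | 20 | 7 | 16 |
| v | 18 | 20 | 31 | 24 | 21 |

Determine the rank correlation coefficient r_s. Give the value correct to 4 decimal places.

Rank u: 2, 4, 5, 1, 3
Rank v: 1, 2, 5, 4, 3
d = rank(u) − rank(v): 1, 2, 0, -3, 0; Σd² = 14
ρ = 1 − 6Σd² / [n(n²−1)] = 1 − 6×14 / (5×24) = 1 − 84/120 ≈ 0.3000

0.3000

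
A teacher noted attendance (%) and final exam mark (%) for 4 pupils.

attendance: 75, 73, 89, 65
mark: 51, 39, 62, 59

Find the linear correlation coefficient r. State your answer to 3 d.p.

0.307

n = 4, Σx = 302, Σy = 211, Σx² = 23100, Σy² = 11447, Σxy = 16025
nΣxy − ΣxΣy = 64100 − 63722 = 378
nΣx² − (Σx)² = 92400 − 91204 = 1196; nΣy² − (Σy)² = 45788 − 44521 = 1267
r = 378 / √(1196 × 1267) = 378 / 1230.9882 ≈ 0.307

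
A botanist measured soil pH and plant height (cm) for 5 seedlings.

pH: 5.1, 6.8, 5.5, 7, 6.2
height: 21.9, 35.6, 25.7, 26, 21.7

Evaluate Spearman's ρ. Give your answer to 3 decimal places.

0.600

Rank pH: 1, 4, 2, 5, 3
Rank height: 2, 5, 3, 4, 1
d = rank(pH) − rank(height): -1, -1, -1, 1, 2; Σd² = 8
ρ = 1 − 6Σd² / [n(n²−1)] = 1 − 6×8 / (5×24) = 1 − 48/120 ≈ 0.600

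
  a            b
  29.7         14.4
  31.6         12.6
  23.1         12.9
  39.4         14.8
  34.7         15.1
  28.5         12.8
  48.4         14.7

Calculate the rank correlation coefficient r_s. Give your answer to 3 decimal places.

Rank a: 3, 4, 1, 6, 5, 2, 7
Rank b: 4, 1, 3, 6, 7, 2, 5
d = rank(a) − rank(b): -1, 3, -2, 0, -2, 0, 2; Σd² = 22
ρ = 1 − 6Σd² / [n(n²−1)] = 1 − 6×22 / (7×48) = 1 − 132/336 ≈ 0.607

0.607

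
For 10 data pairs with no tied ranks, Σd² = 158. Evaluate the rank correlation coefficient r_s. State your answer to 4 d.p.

0.0424

ρ = 1 − 6Σd² / [n(n²−1)] = 1 − 6×158 / (10×99)
  = 1 − 948/990 = 1 − 0.95758 ≈ 0.0424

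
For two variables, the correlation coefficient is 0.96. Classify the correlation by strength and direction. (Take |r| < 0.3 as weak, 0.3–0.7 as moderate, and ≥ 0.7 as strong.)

strong positive

r = 0.96 > 0 so the relationship is positive.
|r| = 0.96, which falls in the strong range.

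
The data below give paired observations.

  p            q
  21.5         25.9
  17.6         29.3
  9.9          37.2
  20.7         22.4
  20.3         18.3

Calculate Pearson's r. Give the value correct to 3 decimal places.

n = 5, Σp = 90, Σq = 133.1, Σp² = 1710.6, Σq² = 3749.79, Σpq = 2275.98
nΣpq − ΣpΣq = 11379.9 − 11979 = -599.1
nΣp² − (Σp)² = 8553 − 8100 = 453; nΣq² − (Σq)² = 18748.95 − 17715.61 = 1033.34
r = -599.1 / √(453 × 1033.34) = -599.1 / 684.1805 ≈ -0.876

-0.876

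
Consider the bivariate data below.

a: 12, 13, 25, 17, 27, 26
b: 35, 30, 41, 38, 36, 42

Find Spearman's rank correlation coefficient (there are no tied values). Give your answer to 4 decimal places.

Rank a: 1, 2, 4, 3, 6, 5
Rank b: 2, 1, 5, 4, 3, 6
d = rank(a) − rank(b): -1, 1, -1, -1, 3, -1; Σd² = 14
ρ = 1 − 6Σd² / [n(n²−1)] = 1 − 6×14 / (6×35) = 1 − 84/210 ≈ 0.6000

0.6000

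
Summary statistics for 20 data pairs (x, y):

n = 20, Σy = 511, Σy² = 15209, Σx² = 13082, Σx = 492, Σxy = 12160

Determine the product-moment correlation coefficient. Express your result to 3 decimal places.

-0.283

r = (nΣxy − ΣxΣy) / √[(nΣx² − (Σx)²)(nΣy² − (Σy)²)]
Numerator: 20×12160 − 492×511 = -8212
Denominator: √[(261640 − 242064)(304180 − 261121)] = √[19576 × 43059] = 29033.1360
r = -8212 / 29033.1360 ≈ -0.283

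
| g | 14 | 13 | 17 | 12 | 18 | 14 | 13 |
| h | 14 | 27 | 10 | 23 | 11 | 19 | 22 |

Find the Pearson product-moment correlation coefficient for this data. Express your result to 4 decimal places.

n = 7, Σg = 101, Σh = 126, Σg² = 1487, Σh² = 2520, Σgh = 1743
nΣgh − ΣgΣh = 12201 − 12726 = -525
nΣg² − (Σg)² = 10409 − 10201 = 208; nΣh² − (Σh)² = 17640 − 15876 = 1764
r = -525 / √(208 × 1764) = -525 / 605.7326 ≈ -0.8667

-0.8667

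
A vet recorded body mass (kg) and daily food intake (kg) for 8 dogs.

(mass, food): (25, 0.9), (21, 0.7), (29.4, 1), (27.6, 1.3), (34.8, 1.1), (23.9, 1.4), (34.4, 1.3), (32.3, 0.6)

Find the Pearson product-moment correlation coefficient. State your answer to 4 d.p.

n = 8, Σx = 228.4, Σy = 8.3, Σx² = 6701.02, Σy² = 9.21, Σxy = 238.32
nΣxy − ΣxΣy = 1906.56 − 1895.72 = 10.84
nΣx² − (Σx)² = 53608.16 − 52166.56 = 1441.6; nΣy² − (Σy)² = 73.68 − 68.89 = 4.79
r = 10.84 / √(1441.6 × 4.79) = 10.84 / 83.0979 ≈ 0.1304

0.1304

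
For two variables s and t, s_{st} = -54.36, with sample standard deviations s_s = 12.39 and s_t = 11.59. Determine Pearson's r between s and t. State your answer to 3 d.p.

-0.379

r = Cov(s,t) / (s_s · s_t) = -54.36 / (12.39 × 11.59)
  = -54.36 / 143.6001 ≈ -0.379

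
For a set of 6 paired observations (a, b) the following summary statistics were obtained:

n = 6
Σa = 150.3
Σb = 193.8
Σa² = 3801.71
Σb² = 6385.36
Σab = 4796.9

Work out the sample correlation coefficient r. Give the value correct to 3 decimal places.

-0.851

r = (nΣab − ΣaΣb) / √[(nΣa² − (Σa)²)(nΣb² − (Σb)²)]
Numerator: 6×4796.9 − 150.3×193.8 = -346.74
Denominator: √[(22810.26 − 22590.09)(38312.16 − 37558.44)] = √[220.17 × 753.72] = 407.3654
r = -346.74 / 407.3654 ≈ -0.851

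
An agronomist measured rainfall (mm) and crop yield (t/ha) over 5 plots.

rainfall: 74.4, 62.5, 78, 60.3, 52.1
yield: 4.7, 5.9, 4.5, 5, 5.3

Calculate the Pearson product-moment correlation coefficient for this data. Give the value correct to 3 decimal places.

n = 5, Σx = 327.3, Σy = 25.4, Σx² = 21876.11, Σy² = 130.24, Σxy = 1647.06
nΣxy − ΣxΣy = 8235.3 − 8313.42 = -78.12
nΣx² − (Σx)² = 109380.55 − 107125.29 = 2255.26; nΣy² − (Σy)² = 651.2 − 645.16 = 6.04
r = -78.12 / √(2255.26 × 6.04) = -78.12 / 116.7123 ≈ -0.669

-0.669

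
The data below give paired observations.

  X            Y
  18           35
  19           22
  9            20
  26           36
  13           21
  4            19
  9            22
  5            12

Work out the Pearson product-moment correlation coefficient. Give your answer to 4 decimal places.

0.8364

n = 8, ΣX = 103, ΣY = 187, ΣX² = 1733, ΣY² = 4835, ΣXY = 2771
nΣXY − ΣXΣY = 22168 − 19261 = 2907
nΣX² − (ΣX)² = 13864 − 10609 = 3255; nΣY² − (ΣY)² = 38680 − 34969 = 3711
r = 2907 / √(3255 × 3711) = 2907 / 3475.5295 ≈ 0.8364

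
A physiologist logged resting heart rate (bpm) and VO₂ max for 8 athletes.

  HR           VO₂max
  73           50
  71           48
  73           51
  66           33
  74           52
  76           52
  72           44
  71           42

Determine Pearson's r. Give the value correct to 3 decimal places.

n = 8, Σx = 576, Σy = 372, Σx² = 41532, Σy² = 17602, Σxy = 26909
nΣxy − ΣxΣy = 215272 − 214272 = 1000
nΣx² − (Σx)² = 332256 − 331776 = 480; nΣy² − (Σy)² = 140816 − 138384 = 2432
r = 1000 / √(480 × 2432) = 1000 / 1080.4444 ≈ 0.926

0.926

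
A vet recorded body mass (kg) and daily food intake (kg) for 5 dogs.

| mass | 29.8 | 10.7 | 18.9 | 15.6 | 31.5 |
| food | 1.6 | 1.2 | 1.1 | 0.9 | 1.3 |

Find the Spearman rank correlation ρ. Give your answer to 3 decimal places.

0.600

Rank mass: 4, 1, 3, 2, 5
Rank food: 5, 3, 2, 1, 4
d = rank(mass) − rank(food): -1, -2, 1, 1, 1; Σd² = 8
ρ = 1 − 6Σd² / [n(n²−1)] = 1 − 6×8 / (5×24) = 1 − 48/120 ≈ 0.600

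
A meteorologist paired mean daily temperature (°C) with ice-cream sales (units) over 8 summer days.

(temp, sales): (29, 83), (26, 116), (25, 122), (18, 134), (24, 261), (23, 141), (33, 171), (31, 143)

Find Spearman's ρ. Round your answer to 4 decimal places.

Rank temp: 6, 5, 4, 1, 3, 2, 8, 7
Rank sales: 1, 2, 3, 4, 8, 5, 7, 6
d = rank(temp) − rank(sales): 5, 3, 1, -3, -5, -3, 1, 1; Σd² = 80
ρ = 1 − 6Σd² / [n(n²−1)] = 1 − 6×80 / (8×63) = 1 − 480/504 ≈ 0.0476

0.0476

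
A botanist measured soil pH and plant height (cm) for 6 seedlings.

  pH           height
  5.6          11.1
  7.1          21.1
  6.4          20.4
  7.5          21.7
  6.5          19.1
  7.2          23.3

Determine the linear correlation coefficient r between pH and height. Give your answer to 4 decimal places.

n = 6, Σx = 40.3, Σy = 116.7, Σx² = 273.07, Σy² = 2363.17, Σxy = 797.19
nΣxy − ΣxΣy = 4783.14 − 4703.01 = 80.13
nΣx² − (Σx)² = 1638.42 − 1624.09 = 14.33; nΣy² − (Σy)² = 14179.02 − 13618.89 = 560.13
r = 80.13 / √(14.33 × 560.13) = 80.13 / 89.5916 ≈ 0.8944

0.8944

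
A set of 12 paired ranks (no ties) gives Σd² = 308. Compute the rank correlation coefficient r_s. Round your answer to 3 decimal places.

ρ = 1 − 6Σd² / [n(n²−1)] = 1 − 6×308 / (12×143)
  = 1 − 1848/1716 = 1 − 1.0769 ≈ -0.077

-0.077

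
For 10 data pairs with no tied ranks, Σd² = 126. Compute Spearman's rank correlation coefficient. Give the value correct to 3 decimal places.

ρ = 1 − 6Σd² / [n(n²−1)] = 1 − 6×126 / (10×99)
  = 1 − 756/990 = 1 − 0.7636 ≈ 0.236

0.236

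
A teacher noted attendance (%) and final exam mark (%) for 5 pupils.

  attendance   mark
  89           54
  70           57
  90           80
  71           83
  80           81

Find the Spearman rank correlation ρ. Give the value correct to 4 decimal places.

-0.2000

Rank attendance: 4, 1, 5, 2, 3
Rank mark: 1, 2, 3, 5, 4
d = rank(attendance) − rank(mark): 3, -1, 2, -3, -1; Σd² = 24
ρ = 1 − 6Σd² / [n(n²−1)] = 1 − 6×24 / (5×24) = 1 − 144/120 ≈ -0.2000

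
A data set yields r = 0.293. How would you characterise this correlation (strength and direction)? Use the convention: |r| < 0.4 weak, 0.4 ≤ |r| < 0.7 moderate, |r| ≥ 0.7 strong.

r = 0.293 > 0 so the relationship is positive.
|r| = 0.293, which falls in the weak range.

weak positive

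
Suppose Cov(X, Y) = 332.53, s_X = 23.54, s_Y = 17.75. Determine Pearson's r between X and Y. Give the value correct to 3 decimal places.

0.796

r = Cov(X,Y) / (s_X · s_Y) = 332.53 / (23.54 × 17.75)
  = 332.53 / 417.8350 ≈ 0.796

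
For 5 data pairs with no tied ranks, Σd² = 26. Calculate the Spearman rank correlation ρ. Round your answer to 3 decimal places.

-0.300

ρ = 1 − 6Σd² / [n(n²−1)] = 1 − 6×26 / (5×24)
  = 1 − 156/120 = 1 − 1.3000 ≈ -0.300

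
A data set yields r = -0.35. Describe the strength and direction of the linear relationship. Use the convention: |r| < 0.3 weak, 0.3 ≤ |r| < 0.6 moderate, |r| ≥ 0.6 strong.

moderate negative

r = -0.35 < 0 so the relationship is negative.
|r| = 0.35, which falls in the moderate range.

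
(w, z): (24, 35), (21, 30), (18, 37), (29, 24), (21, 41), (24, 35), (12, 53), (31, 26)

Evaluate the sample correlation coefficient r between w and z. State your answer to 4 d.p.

-0.8970

n = 8, Σw = 180, Σz = 281, Σw² = 4304, Σz² = 10461, Σwz = 5975
nΣwz − ΣwΣz = 47800 − 50580 = -2780
nΣw² − (Σw)² = 34432 − 32400 = 2032; nΣz² − (Σz)² = 83688 − 78961 = 4727
r = -2780 / √(2032 × 4727) = -2780 / 3099.2360 ≈ -0.8970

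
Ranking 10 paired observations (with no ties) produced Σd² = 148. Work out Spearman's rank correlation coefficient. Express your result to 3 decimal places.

ρ = 1 − 6Σd² / [n(n²−1)] = 1 − 6×148 / (10×99)
  = 1 − 888/990 = 1 − 0.8970 ≈ 0.103

0.103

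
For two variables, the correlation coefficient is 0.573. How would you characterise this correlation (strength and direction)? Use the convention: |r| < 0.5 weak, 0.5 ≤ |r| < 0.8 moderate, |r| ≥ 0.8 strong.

moderate positive

r = 0.573 > 0 so the relationship is positive.
|r| = 0.573, which falls in the moderate range.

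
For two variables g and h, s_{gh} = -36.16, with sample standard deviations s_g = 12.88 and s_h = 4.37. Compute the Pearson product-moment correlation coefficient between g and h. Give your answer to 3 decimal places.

-0.642

r = Cov(g,h) / (s_g · s_h) = -36.16 / (12.88 × 4.37)
  = -36.16 / 56.2856 ≈ -0.642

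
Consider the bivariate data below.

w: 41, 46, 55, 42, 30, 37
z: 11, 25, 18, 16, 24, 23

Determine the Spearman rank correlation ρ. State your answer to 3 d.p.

-0.086

Rank w: 3, 5, 6, 4, 1, 2
Rank z: 1, 6, 3, 2, 5, 4
d = rank(w) − rank(z): 2, -1, 3, 2, -4, -2; Σd² = 38
ρ = 1 − 6Σd² / [n(n²−1)] = 1 − 6×38 / (6×35) = 1 − 228/210 ≈ -0.086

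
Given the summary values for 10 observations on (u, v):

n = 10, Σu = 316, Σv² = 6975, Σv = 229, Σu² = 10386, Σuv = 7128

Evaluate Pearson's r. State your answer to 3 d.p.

-0.130

r = (nΣuv − ΣuΣv) / √[(nΣu² − (Σu)²)(nΣv² − (Σv)²)]
Numerator: 10×7128 − 316×229 = -1084
Denominator: √[(103860 − 99856)(69750 − 52441)] = √[4004 × 17309] = 8324.9766
r = -1084 / 8324.9766 ≈ -0.130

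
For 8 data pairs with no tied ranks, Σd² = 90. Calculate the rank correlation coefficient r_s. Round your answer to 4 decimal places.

ρ = 1 − 6Σd² / [n(n²−1)] = 1 − 6×90 / (8×63)
  = 1 − 540/504 = 1 − 1.07143 ≈ -0.0714

-0.0714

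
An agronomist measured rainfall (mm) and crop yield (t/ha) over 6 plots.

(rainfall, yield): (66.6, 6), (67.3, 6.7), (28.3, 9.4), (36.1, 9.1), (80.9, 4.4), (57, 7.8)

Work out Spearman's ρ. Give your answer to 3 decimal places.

-0.943

Rank rainfall: 4, 5, 1, 2, 6, 3
Rank yield: 2, 3, 6, 5, 1, 4
d = rank(rainfall) − rank(yield): 2, 2, -5, -3, 5, -1; Σd² = 68
ρ = 1 − 6Σd² / [n(n²−1)] = 1 − 6×68 / (6×35) = 1 − 408/210 ≈ -0.943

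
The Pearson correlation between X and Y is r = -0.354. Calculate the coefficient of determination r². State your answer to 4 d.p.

r² = (-0.354)² = 0.1253

0.1253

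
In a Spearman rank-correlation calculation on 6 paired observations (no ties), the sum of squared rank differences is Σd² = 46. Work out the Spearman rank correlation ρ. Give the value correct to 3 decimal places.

-0.314

ρ = 1 − 6Σd² / [n(n²−1)] = 1 − 6×46 / (6×35)
  = 1 − 276/210 = 1 − 1.3143 ≈ -0.314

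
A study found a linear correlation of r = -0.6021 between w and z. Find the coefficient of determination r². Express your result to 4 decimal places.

0.3625

r² = (-0.6021)² = 0.3625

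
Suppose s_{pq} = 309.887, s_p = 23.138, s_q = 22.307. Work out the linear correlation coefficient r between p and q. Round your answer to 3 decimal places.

r = Cov(p,q) / (s_p · s_q) = 309.887 / (23.138 × 22.307)
  = 309.887 / 516.1394 ≈ 0.600

0.600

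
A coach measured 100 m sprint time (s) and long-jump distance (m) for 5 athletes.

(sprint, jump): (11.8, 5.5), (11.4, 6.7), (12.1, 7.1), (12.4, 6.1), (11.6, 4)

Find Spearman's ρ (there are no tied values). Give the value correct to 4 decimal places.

Rank sprint: 3, 1, 4, 5, 2
Rank jump: 2, 4, 5, 3, 1
d = rank(sprint) − rank(jump): 1, -3, -1, 2, 1; Σd² = 16
ρ = 1 − 6Σd² / [n(n²−1)] = 1 − 6×16 / (5×24) = 1 − 96/120 ≈ 0.2000

0.2000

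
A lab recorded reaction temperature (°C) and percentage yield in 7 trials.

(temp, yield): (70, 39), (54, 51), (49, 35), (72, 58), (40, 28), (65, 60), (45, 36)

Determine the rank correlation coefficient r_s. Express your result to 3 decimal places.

Rank temp: 6, 4, 3, 7, 1, 5, 2
Rank yield: 4, 5, 2, 6, 1, 7, 3
d = rank(temp) − rank(yield): 2, -1, 1, 1, 0, -2, -1; Σd² = 12
ρ = 1 − 6Σd² / [n(n²−1)] = 1 − 6×12 / (7×48) = 1 − 72/336 ≈ 0.786

0.786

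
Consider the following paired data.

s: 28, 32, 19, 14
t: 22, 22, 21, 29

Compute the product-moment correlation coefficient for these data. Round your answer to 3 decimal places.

n = 4, Σs = 93, Σt = 94, Σs² = 2365, Σt² = 2250, Σst = 2125
nΣst − ΣsΣt = 8500 − 8742 = -242
nΣs² − (Σs)² = 9460 − 8649 = 811; nΣt² − (Σt)² = 9000 − 8836 = 164
r = -242 / √(811 × 164) = -242 / 364.6971 ≈ -0.664

-0.664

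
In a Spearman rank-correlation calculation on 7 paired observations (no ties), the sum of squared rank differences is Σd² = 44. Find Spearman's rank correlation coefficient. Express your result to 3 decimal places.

0.214

ρ = 1 − 6Σd² / [n(n²−1)] = 1 − 6×44 / (7×48)
  = 1 − 264/336 = 1 − 0.7857 ≈ 0.214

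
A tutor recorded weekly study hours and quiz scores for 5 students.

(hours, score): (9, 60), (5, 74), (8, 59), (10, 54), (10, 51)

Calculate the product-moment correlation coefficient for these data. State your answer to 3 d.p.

-0.970

n = 5, Σx = 42, Σy = 298, Σx² = 370, Σy² = 18074, Σxy = 2432
nΣxy − ΣxΣy = 12160 − 12516 = -356
nΣx² − (Σx)² = 1850 − 1764 = 86; nΣy² − (Σy)² = 90370 − 88804 = 1566
r = -356 / √(86 × 1566) = -356 / 366.9823 ≈ -0.970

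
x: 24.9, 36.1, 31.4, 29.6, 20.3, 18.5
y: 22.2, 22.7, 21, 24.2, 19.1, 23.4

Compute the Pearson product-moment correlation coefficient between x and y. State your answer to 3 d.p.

0.241

n = 6, Σx = 160.8, Σy = 132.6, Σx² = 4539.68, Σy² = 2947.14, Σxy = 3568.6
nΣxy − ΣxΣy = 21411.6 − 21322.08 = 89.52
nΣx² − (Σx)² = 27238.08 − 25856.64 = 1381.44; nΣy² − (Σy)² = 17682.84 − 17582.76 = 100.08
r = 89.52 / √(1381.44 × 100.08) = 89.52 / 371.8259 ≈ 0.241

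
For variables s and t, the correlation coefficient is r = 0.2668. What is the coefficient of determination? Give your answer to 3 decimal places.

r² = (0.2668)² = 0.071

0.071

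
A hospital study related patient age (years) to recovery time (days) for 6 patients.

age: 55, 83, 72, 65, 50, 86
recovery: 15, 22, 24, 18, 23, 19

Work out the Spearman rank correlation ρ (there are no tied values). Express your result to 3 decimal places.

Rank age: 2, 5, 4, 3, 1, 6
Rank recovery: 1, 4, 6, 2, 5, 3
d = rank(age) − rank(recovery): 1, 1, -2, 1, -4, 3; Σd² = 32
ρ = 1 − 6Σd² / [n(n²−1)] = 1 − 6×32 / (6×35) = 1 − 192/210 ≈ 0.086

0.086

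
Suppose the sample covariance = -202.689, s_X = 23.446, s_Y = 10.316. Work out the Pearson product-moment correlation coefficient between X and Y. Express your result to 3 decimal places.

-0.838

r = Cov(X,Y) / (s_X · s_Y) = -202.689 / (23.446 × 10.316)
  = -202.689 / 241.8689 ≈ -0.838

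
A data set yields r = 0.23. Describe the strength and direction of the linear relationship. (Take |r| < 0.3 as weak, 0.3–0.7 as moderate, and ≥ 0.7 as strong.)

r = 0.23 > 0 so the relationship is positive.
|r| = 0.23, which falls in the weak range.

weak positive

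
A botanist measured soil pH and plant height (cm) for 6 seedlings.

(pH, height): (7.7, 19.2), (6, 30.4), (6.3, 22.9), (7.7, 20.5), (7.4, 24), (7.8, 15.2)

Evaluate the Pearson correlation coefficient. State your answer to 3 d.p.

-0.822

n = 6, Σx = 42.9, Σy = 132.2, Σx² = 309.87, Σy² = 3044.5, Σxy = 928.52
nΣxy − ΣxΣy = 5571.12 − 5671.38 = -100.26
nΣx² − (Σx)² = 1859.22 − 1840.41 = 18.81; nΣy² − (Σy)² = 18267 − 17476.84 = 790.16
r = -100.26 / √(18.81 × 790.16) = -100.26 / 121.9135 ≈ -0.822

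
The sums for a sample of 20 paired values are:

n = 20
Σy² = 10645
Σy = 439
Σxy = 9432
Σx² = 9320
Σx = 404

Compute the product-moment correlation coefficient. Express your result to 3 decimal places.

0.522

r = (nΣxy − ΣxΣy) / √[(nΣx² − (Σx)²)(nΣy² − (Σy)²)]
Numerator: 20×9432 − 404×439 = 11284
Denominator: √[(186400 − 163216)(212900 − 192721)] = √[23184 × 20179] = 21629.3767
r = 11284 / 21629.3767 ≈ 0.522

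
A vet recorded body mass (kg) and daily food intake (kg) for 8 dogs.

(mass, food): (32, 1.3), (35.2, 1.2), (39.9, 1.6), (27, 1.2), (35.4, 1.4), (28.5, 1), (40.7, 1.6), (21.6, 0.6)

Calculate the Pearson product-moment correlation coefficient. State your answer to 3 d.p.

0.930

n = 8, Σx = 260.3, Σy = 9.9, Σx² = 8772.51, Σy² = 13.01, Σxy = 336.22
nΣxy − ΣxΣy = 2689.76 − 2576.97 = 112.79
nΣx² − (Σx)² = 70180.08 − 67756.09 = 2423.99; nΣy² − (Σy)² = 104.08 − 98.01 = 6.07
r = 112.79 / √(2423.99 × 6.07) = 112.79 / 121.2997 ≈ 0.930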